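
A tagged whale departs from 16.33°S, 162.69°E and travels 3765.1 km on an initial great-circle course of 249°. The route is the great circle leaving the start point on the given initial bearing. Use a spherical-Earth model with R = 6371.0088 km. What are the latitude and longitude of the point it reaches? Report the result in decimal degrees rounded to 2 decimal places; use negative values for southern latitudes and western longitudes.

latitude -25.16°, longitude 127.61°

δ = 3765.1/6371.0088 = 0.590974 rad (33.8603°).
Start latitude φ₁ = -0.285012 rad; initial bearing θ = 4.345870 rad.
Destination latitude: φ₂ = arcsin( sin φ₁ cos δ + cos φ₁ sin δ cos θ ) = arcsin(-0.425099) = -25.16°.
Then Δλ = atan2(-0.499179, 0.710874) = -0.612204 rad, from sin θ sin δ cos φ₁ over cos δ − sin φ₁ sin φ₂.
λ₂ = 162.69° + -35.08° = 127.61°.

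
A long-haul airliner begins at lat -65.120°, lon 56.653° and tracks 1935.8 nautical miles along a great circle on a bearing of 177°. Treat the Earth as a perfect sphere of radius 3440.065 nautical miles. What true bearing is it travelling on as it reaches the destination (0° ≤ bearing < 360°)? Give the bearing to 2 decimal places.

The arc subtends δ = 1935.8/3440.065 = 0.562722 rad at the centre.
With φ₁ = -65.120° = -1.136558 rad and θ = 177° = 3.089233 rad:
Applying the spherical law of cosines for sides, sin φ₂ = sin φ₁ cos δ + cos φ₁ sin δ cos θ = -0.991450, so φ₂ = -82.502°.
Then Δλ = atan2(0.011747, -0.053628) = 2.925956 rad, from sin θ sin δ cos φ₁ over cos δ − sin φ₁ sin φ₂.
λ₂ = 56.653° + 167.645° = 224.298°, normalized to (−180°, 180°] → -135.702°.
The forward bearing on arrival equals the back-azimuth from the destination plus 180°.
Back-azimuth from P₂ (-82.50°, -135.70°) to P₁ (-65.12°, 56.65°), with Δλ' = λ₁ − λ₂ = 192.36°: atan2( sin Δλ' cos φ₁ , cos φ₂ sin φ₁ − sin φ₂ cos φ₁ cos Δλ' ) = 189.71°.
Final bearing = (189.71° + 180°) mod 360° = 9.71°.

final bearing 9.71°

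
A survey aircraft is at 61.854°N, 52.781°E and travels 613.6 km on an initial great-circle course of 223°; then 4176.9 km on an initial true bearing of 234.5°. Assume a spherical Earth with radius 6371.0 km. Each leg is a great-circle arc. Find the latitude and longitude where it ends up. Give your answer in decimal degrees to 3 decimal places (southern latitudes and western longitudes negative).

latitude 28.672°, longitude 11.297°

Apply the spherical direct solution leg by leg, carrying full precision between legs.
Leg 1: from (61.854°, 52.781°), δ = 613.6/6371 = 0.096311 rad, θ = 223° → φ = 57.617°, λ = 45.747°.
Leg 2: from (57.617°, 45.747°), δ = 4176.9/6371 = 0.655611 rad, θ = 234.5° → φ = 28.672°, λ = 11.297°.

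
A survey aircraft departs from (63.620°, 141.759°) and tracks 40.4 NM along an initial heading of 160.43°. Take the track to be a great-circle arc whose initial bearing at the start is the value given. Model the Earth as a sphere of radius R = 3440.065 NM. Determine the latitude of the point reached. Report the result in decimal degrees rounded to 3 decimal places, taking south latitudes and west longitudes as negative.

δ = 40.4/3440.065 = 0.011744 rad (0.6729°).
Start latitude φ₁ = 1.110378 rad; initial bearing θ = 2.800032 rad.
sin φ₂ = sin φ₁ cos δ + cos φ₁ sin δ cos θ = (0.895867)(0.999931) + (0.444322)(0.011744)(-0.942233) = 0.890889
φ₂ = asin(0.890889) = 1.099298 rad = 62.985°.
Then Δλ = atan2(0.001748, 0.201813) = 0.008660 rad, from sin θ sin δ cos φ₁ over cos δ − sin φ₁ sin φ₂.
Hence λ₂ = 141.759° + 0.496° = 142.255°.

latitude 62.985°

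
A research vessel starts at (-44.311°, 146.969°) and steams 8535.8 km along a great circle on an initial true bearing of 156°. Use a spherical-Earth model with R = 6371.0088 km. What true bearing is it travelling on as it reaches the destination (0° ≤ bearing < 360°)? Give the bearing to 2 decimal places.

final bearing 28.76°

The arc subtends δ = 8535.8/6371.0088 = 1.339788 rad at the centre.
Converting: φ₁ = -0.773373 rad, θ = 2.722714 rad.
Applying the spherical law of cosines for sides, sin φ₂ = sin φ₁ cos δ + cos φ₁ sin δ cos θ = -0.796271, so φ₂ = -52.775°.
For the longitude increment, Δλ = atan2( sin θ sin δ cos φ₁, cos δ − sin φ₁ sin φ₂ ) = atan2(0.283313, -0.327278) = 139.118°.
λ₂ = 146.969° + 139.118° = 286.087°, normalized to (−180°, 180°] → -73.913°.
The forward bearing on arrival equals the back-azimuth from the destination plus 180°.
Back-azimuth from P₂ (-52.78°, -73.91°) to P₁ (-44.31°, 146.97°), with Δλ' = λ₁ − λ₂ = 220.88°: atan2( sin Δλ' cos φ₁ , cos φ₂ sin φ₁ − sin φ₂ cos φ₁ cos Δλ' ) = 208.76°.
Final bearing = (208.76° + 180°) mod 360° = 28.76°.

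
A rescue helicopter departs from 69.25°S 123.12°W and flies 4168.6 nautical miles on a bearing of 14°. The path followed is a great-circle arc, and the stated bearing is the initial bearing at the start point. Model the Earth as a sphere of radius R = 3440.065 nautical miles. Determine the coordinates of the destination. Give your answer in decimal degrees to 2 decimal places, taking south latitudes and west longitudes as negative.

Angular distance δ = d/R = 4168.6 / 3440.065 = 1.211779 rad.
With φ₁ = -69.25° = -1.208641 rad and θ = 14° = 0.244346 rad:
Destination latitude: φ₂ = arcsin( sin φ₁ cos δ + cos φ₁ sin δ cos θ ) = arcsin(-0.006714) = -0.38°.
For the longitude increment, Δλ = atan2( sin θ sin δ cos φ₁, cos δ − sin φ₁ sin φ₂ ) = atan2(0.080246, 0.345075) = 13.09°.
Hence λ₂ = -123.12° + 13.09° = -110.03°.

latitude -0.38°, longitude -110.03°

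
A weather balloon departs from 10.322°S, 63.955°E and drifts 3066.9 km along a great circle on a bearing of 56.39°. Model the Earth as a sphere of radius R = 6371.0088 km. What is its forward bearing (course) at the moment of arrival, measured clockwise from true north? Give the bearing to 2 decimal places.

δ = 3066.9/6371.0088 = 0.481384 rad (27.5813°).
With φ₁ = -10.322° = -0.180153 rad and θ = 56.39° = 0.984191 rad:
Destination latitude: φ₂ = arcsin( sin φ₁ cos δ + cos φ₁ sin δ cos θ ) = arcsin(0.093326) = 5.355°.
Δλ = atan2( sin θ sin δ cos φ₁ , cos δ − sin φ₁ sin φ₂ ) = atan2(0.379362, 0.903077) = 0.397694 rad = 22.786°.
Hence λ₂ = 63.955° + 22.786° = 86.741°.
The forward bearing on arrival equals the back-azimuth from the destination plus 180°.
Back-azimuth from P₂ (5.35°, 86.74°) to P₁ (-10.32°, 63.95°), with Δλ' = λ₁ − λ₂ = -22.79°: atan2( sin Δλ' cos φ₁ , cos φ₂ sin φ₁ − sin φ₂ cos φ₁ cos Δλ' ) = 235.38°.
Final bearing = (235.38° + 180°) mod 360° = 55.38°.

final bearing 55.38°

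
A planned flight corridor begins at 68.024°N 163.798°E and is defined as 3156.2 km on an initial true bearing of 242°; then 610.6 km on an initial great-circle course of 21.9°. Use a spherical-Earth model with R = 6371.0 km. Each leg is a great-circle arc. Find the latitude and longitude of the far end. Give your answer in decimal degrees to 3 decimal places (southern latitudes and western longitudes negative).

latitude 52.133°, longitude 129.077°

Apply the spherical direct solution leg by leg, carrying full precision between legs.
Leg 1: from (68.024°, 163.798°), δ = 3156.2/6371 = 0.495401 rad, θ = 242° → φ = 47.083°, λ = 125.744°.
Leg 2: from (47.083°, 125.744°), δ = 610.6/6371 = 0.095841 rad, θ = 21.9° → φ = 52.133°, λ = 129.077°.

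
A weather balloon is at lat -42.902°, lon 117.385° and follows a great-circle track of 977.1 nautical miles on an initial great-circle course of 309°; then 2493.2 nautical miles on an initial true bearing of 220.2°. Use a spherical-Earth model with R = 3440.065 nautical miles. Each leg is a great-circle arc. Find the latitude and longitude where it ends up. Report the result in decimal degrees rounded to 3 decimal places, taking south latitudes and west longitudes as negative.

latitude -55.457°, longitude 53.572°

Apply the spherical direct solution leg by leg, carrying full precision between legs.
Leg 1: from (-42.902°, 117.385°), δ = 977.1/3440.065 = 0.284035 rad, θ = 309° → φ = -31.620°, λ = 102.567°.
Leg 2: from (-31.620°, 102.567°), δ = 2493.2/3440.065 = 0.724754 rad, θ = 220.2° → φ = -55.457°, λ = 53.572°.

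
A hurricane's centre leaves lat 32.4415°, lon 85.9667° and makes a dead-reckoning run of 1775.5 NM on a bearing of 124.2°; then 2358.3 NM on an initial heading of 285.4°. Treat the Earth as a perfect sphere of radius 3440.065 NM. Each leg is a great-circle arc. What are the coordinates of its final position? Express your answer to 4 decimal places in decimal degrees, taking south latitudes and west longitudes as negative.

latitude 20.0875°, longitude 70.2470°

Apply the spherical direct solution leg by leg, carrying full precision between legs.
Leg 1: from (32.4415°, 85.9667°), δ = 1775.5/3440.065 = 0.516124 rad, θ = 124.2° → φ = 13.4417°, λ = 110.7805°.
Leg 2: from (13.4417°, 110.7805°), δ = 2358.3/3440.065 = 0.685539 rad, θ = 285.4° → φ = 20.0875°, λ = 70.2470°.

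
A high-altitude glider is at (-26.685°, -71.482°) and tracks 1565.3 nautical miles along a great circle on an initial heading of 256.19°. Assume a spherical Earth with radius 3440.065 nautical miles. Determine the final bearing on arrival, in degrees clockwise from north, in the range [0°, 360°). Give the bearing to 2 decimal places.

The arc subtends δ = 1565.3/3440.065 = 0.455020 rad at the centre.
With φ₁ = -26.685° = -0.465741 rad and θ = 256.19° = 4.471359 rad:
Destination latitude: φ₂ = arcsin( sin φ₁ cos δ + cos φ₁ sin δ cos θ ) = arcsin(-0.497123) = -29.810°.
Δλ = atan2( sin θ sin δ cos φ₁ , cos δ − sin φ₁ sin φ₂ ) = atan2(-0.381320, 0.675001) = -0.514224 rad = -29.463°.
Hence λ₂ = -71.482° + -29.463° = -100.945°.
The forward bearing on arrival equals the back-azimuth from the destination plus 180°.
Back-azimuth from P₂ (-29.81°, -100.94°) to P₁ (-26.68°, -71.48°), with Δλ' = λ₁ − λ₂ = 29.46°: atan2( sin Δλ' cos φ₁ , cos φ₂ sin φ₁ − sin φ₂ cos φ₁ cos Δλ' ) = 90.38°.
Final bearing = (90.38° + 180°) mod 360° = 270.38°.

final bearing 270.38°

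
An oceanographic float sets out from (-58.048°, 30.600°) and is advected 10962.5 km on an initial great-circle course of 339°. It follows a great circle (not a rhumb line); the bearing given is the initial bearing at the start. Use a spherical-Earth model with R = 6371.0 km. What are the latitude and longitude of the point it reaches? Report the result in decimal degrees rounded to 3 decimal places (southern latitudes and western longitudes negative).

Angular distance δ = d/R = 10962.5 / 6371 = 1.720687 rad.
With φ₁ = -58.048° = -1.013129 rad and θ = 339° = 5.916666 rad:
Applying the spherical law of cosines for sides, sin φ₂ = sin φ₁ cos δ + cos φ₁ sin δ cos θ = 0.615225, so φ₂ = 37.968°.
Δλ = atan2( sin θ sin δ cos φ₁ , cos δ − sin φ₁ sin φ₂ ) = atan2(-0.187525, 0.372683) = -0.466185 rad = -26.710°.
λ₂ = 30.600° + -26.710° = 3.890°.

latitude 37.968°, longitude 3.890°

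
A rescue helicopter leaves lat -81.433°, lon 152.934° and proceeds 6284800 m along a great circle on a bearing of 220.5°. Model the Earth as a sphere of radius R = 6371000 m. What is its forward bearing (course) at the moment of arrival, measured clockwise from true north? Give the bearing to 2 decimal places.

Angular distance δ = d/R = 6284800 / 6371000 = 0.986470 rad.
Start latitude φ₁ = -1.421274 rad; initial bearing θ = 3.848451 rad.
sin φ₂ = sin φ₁ cos δ + cos φ₁ sin δ cos θ = (-0.988842)(0.551638) + (0.148966)(0.834084)(-0.760406) = -0.639963
φ₂ = asin(-0.639963) = -0.694450 rad = -39.789°.
Then Δλ = atan2(-0.080694, -0.081185) = -2.359228 rad, from sin θ sin δ cos φ₁ over cos δ − sin φ₁ sin φ₂.
Hence λ₂ = 152.934° + -135.174° = 17.760°.
The forward bearing on arrival equals the back-azimuth from the destination plus 180°.
Back-azimuth from P₂ (-39.79°, 17.76°) to P₁ (-81.43°, 152.93°), with Δλ' = λ₁ − λ₂ = 135.17°: atan2( sin Δλ' cos φ₁ , cos φ₂ sin φ₁ − sin φ₂ cos φ₁ cos Δλ' ) = 172.77°.
Final bearing = (172.77° + 180°) mod 360° = 352.77°.

final bearing 352.77°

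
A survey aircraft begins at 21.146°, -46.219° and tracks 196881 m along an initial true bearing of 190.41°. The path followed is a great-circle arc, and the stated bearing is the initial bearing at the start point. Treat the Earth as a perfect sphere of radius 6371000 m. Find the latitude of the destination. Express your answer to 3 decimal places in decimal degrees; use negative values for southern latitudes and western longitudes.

latitude 19.404°

Central angle δ = d/R = 0.030903 rad.
With φ₁ = 21.146° = 0.369067 rad and θ = 190.41° = 3.323281 rad:
Applying the spherical law of cosines for sides, sin φ₂ = sin φ₁ cos δ + cos φ₁ sin δ cos θ = 0.332231, so φ₂ = 19.404°.
Δλ = atan2( sin θ sin δ cos φ₁ , cos δ − sin φ₁ sin φ₂ ) = atan2(-0.005207, 0.879672) = -0.005919 rad = -0.339°.
λ₂ = λ₁ + Δλ = -46.558°.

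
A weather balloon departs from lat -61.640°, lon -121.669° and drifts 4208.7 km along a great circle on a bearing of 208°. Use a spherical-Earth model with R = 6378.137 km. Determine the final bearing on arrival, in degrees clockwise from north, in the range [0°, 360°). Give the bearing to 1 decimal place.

final bearing 313.0°

The arc subtends δ = 4208.7/6378.137 = 0.659864 rad at the centre.
With φ₁ = -61.640° = -1.075821 rad and θ = 208° = 3.630285 rad:
Destination latitude: φ₂ = arcsin( sin φ₁ cos δ + cos φ₁ sin δ cos θ ) = arcsin(-0.952353) = -72.242°.
For the longitude increment, Δλ = atan2( sin θ sin δ cos φ₁, cos δ − sin φ₁ sin φ₂ ) = atan2(-0.136703, -0.047976) = -109.338°.
λ₂ = -121.669° + -109.338° = -231.007°, normalized to (−180°, 180°] → 128.993°.
The forward bearing on arrival equals the back-azimuth from the destination plus 180°.
Back-azimuth from P₂ (-72.2°, 129.0°) to P₁ (-61.6°, -121.7°), with Δλ' = λ₁ − λ₂ = -250.7°: atan2( sin Δλ' cos φ₁ , cos φ₂ sin φ₁ − sin φ₂ cos φ₁ cos Δλ' ) = 133.0°.
Final bearing = (133.0° + 180°) mod 360° = 313.0°.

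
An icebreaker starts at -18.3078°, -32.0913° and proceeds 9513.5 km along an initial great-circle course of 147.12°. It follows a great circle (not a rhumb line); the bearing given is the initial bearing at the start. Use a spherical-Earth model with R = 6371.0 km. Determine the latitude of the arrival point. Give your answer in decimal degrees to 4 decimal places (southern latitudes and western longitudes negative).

δ = 9513.5/6371 = 1.493251 rad (85.5570°).
Start latitude φ₁ = -0.319531 rad; initial bearing θ = 2.567728 rad.
sin φ₂ = sin φ₁ cos δ + cos φ₁ sin δ cos θ = (-0.314122)(0.077468) + (0.949383)(0.996995)(-0.839809) = -0.819239
φ₂ = asin(-0.819239) = -0.960083 rad = -55.0087°.
For the longitude increment, Δλ = atan2( sin θ sin δ cos φ₁, cos δ − sin φ₁ sin φ₂ ) = atan2(0.513853, -0.179873) = 109.2924°.
λ₂ = λ₁ + Δλ = 77.2011°.

latitude -55.0087°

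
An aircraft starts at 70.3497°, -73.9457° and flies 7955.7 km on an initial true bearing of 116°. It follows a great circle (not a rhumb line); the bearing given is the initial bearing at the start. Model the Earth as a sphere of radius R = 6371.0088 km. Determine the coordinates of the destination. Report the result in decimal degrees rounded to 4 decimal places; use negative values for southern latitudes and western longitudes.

latitude 9.1056°, longitude -14.2380°

δ = 7955.7/6371.0088 = 1.248735 rad (71.5472°).
Converting: φ₁ = 1.227834 rad, θ = 2.024582 rad.
Destination latitude: φ₂ = arcsin( sin φ₁ cos δ + cos φ₁ sin δ cos θ ) = arcsin(0.158254) = 9.1056°.
Δλ = atan2( sin θ sin δ cos φ₁ , cos δ − sin φ₁ sin φ₂ ) = atan2(0.286705, 0.167485) = 1.042096 rad = 59.7077°.
λ₂ = -73.9457° + 59.7077° = -14.2380°.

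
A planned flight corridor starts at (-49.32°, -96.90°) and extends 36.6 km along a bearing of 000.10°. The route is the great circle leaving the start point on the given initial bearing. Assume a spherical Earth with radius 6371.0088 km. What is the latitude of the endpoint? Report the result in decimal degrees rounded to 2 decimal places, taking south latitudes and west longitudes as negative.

latitude -48.99°

Angular distance δ = d/R = 36.6 / 6371.0088 = 0.005745 rad.
Start latitude φ₁ = -0.860796 rad; initial bearing θ = 0.001745 rad.
Applying the spherical law of cosines for sides, sin φ₂ = sin φ₁ cos δ + cos φ₁ sin δ cos θ = -0.754605, so φ₂ = -48.99°.
Then Δλ = atan2(0.000007, 0.427720) = 0.000015 rad, from sin θ sin δ cos φ₁ over cos δ − sin φ₁ sin φ₂.
Hence λ₂ = -96.90° + 0.00° = -96.90°.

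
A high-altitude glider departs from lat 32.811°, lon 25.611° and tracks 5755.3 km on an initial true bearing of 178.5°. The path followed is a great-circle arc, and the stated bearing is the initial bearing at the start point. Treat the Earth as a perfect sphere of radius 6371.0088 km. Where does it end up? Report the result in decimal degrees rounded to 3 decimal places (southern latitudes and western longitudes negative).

latitude -18.934°, longitude 26.856°

The arc subtends δ = 5755.3/6371.0088 = 0.903358 rad at the centre.
Converting: φ₁ = 0.572660 rad, θ = 3.115413 rad.
sin φ₂ = sin φ₁ cos δ + cos φ₁ sin δ cos θ = (0.541870)(0.618976) + (0.840463)(0.785410)(-0.999657) = -0.324477
φ₂ = asin(-0.324477) = -0.330459 rad = -18.934°.
Δλ = atan2( sin θ sin δ cos φ₁ , cos δ − sin φ₁ sin φ₂ ) = atan2(0.017280, 0.794800) = 0.021737 rad = 1.245°.
Hence λ₂ = 25.611° + 1.245° = 26.856°.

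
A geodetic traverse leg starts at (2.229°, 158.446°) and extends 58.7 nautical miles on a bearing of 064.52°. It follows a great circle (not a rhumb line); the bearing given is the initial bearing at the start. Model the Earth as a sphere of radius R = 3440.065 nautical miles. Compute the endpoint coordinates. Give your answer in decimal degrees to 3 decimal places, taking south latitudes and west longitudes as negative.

latitude 2.649°, longitude 159.330°

Angular distance δ = d/R = 58.7 / 3440.065 = 0.017064 rad.
Start latitude φ₁ = 0.038903 rad; initial bearing θ = 1.126086 rad.
Destination latitude: φ₂ = arcsin( sin φ₁ cos δ + cos φ₁ sin δ cos θ ) = arcsin(0.046223) = 2.649°.
For the longitude increment, Δλ = atan2( sin θ sin δ cos φ₁, cos δ − sin φ₁ sin φ₂ ) = atan2(0.015392, 0.998057) = 0.884°.
λ₂ = λ₁ + Δλ = 159.330°.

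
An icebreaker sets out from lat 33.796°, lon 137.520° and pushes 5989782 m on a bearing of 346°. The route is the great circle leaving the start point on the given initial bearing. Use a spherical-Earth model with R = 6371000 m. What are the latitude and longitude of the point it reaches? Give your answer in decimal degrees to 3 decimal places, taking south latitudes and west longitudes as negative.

latitude 78.302°, longitude 63.000°

Central angle δ = d/R = 0.940164 rad.
Converting: φ₁ = 0.589851 rad, θ = 6.038839 rad.
sin φ₂ = sin φ₁ cos δ + cos φ₁ sin δ cos θ = (0.556238)(0.589656) + (0.831023)(0.807655)(0.970296) = 0.979232
φ₂ = asin(0.979232) = 1.366636 rad = 78.302°.
For the longitude increment, Δλ = atan2( sin θ sin δ cos φ₁, cos δ − sin φ₁ sin φ₂ ) = atan2(-0.162373, 0.044970) = -74.520°.
Hence λ₂ = 137.520° + -74.520° = 63.000°.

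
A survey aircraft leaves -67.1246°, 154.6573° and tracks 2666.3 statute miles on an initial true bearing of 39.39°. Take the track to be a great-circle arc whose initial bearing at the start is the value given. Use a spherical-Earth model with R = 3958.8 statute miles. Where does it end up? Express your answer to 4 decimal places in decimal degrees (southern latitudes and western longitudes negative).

Central angle δ = d/R = 0.673512 rad.
Converting: φ₁ = -1.171545 rad, θ = 0.687485 rad.
Destination latitude: φ₂ = arcsin( sin φ₁ cos δ + cos φ₁ sin δ cos θ ) = arcsin(-0.532775) = -32.1932°.
For the longitude increment, Δλ = atan2( sin θ sin δ cos φ₁, cos δ − sin φ₁ sin φ₂ ) = atan2(0.153866, 0.290762) = 27.8870°.
λ₂ = 154.6573° + 27.8870° = 182.5443°, normalized to (−180°, 180°] → -177.4557°.

latitude -32.1932°, longitude -177.4557°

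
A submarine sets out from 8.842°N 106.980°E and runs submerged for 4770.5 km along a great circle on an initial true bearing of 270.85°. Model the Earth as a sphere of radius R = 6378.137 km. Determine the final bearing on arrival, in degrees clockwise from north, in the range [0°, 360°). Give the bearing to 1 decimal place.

final bearing 264.6°

δ = 4770.5/6378.137 = 0.747946 rad (42.8541°).
Converting: φ₁ = 0.154322 rad, θ = 4.727224 rad.
sin φ₂ = sin φ₁ cos δ + cos φ₁ sin δ cos θ = (0.153710)(0.733088) + (0.988116)(0.680134)(0.014835) = 0.122653
φ₂ = asin(0.122653) = 0.122962 rad = 7.045°.
Δλ = atan2( sin θ sin δ cos φ₁ , cos δ − sin φ₁ sin φ₂ ) = atan2(-0.671978, 0.714235) = -0.754924 rad = -43.254°.
Hence λ₂ = 106.980° + -43.254° = 63.726°.
The forward bearing on arrival equals the back-azimuth from the destination plus 180°.
Back-azimuth from P₂ (7.0°, 63.7°) to P₁ (8.8°, 107.0°), with Δλ' = λ₁ − λ₂ = 43.3°: atan2( sin Δλ' cos φ₁ , cos φ₂ sin φ₁ − sin φ₂ cos φ₁ cos Δλ' ) = 84.6°.
Final bearing = (84.6° + 180°) mod 360° = 264.6°.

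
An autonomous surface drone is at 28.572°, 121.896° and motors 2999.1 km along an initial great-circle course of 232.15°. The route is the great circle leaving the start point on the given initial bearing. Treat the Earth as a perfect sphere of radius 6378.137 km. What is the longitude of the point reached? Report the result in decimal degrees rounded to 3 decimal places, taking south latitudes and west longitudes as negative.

longitude 100.559°

Angular distance δ = d/R = 2999.1 / 6378.137 = 0.470216 rad.
Start latitude φ₁ = 0.498675 rad; initial bearing θ = 4.051782 rad.
Destination latitude: φ₂ = arcsin( sin φ₁ cos δ + cos φ₁ sin δ cos θ ) = arcsin(0.182206) = 10.498°.
For the longitude increment, Δλ = atan2( sin θ sin δ cos φ₁, cos δ − sin φ₁ sin φ₂ ) = atan2(-0.314191, 0.804328) = -21.337°.
Hence λ₂ = 121.896° + -21.337° = 100.559°.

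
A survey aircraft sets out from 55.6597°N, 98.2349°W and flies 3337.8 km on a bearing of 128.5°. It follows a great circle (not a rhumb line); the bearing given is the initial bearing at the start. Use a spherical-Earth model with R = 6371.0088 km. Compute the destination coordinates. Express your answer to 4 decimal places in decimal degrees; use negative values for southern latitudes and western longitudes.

latitude 32.6344°, longitude -70.5307°

Angular distance δ = d/R = 3337.8 / 6371.0088 = 0.523904 rad.
Start latitude φ₁ = 0.971445 rad; initial bearing θ = 2.242748 rad.
Applying the spherical law of cosines for sides, sin φ₂ = sin φ₁ cos δ + cos φ₁ sin δ cos θ = 0.539277, so φ₂ = 32.6344°.
For the longitude increment, Δλ = atan2( sin θ sin δ cos φ₁, cos δ − sin φ₁ sin φ₂ ) = atan2(0.220854, 0.420591) = 27.7042°.
λ₂ = λ₁ + Δλ = -70.5307°.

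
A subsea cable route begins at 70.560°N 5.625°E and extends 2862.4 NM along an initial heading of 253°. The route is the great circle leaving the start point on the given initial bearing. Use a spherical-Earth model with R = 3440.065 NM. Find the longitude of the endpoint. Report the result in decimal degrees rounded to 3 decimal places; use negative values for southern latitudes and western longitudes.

δ = 2862.4/3440.065 = 0.832077 rad (47.6745°).
Converting: φ₁ = 1.231504 rad, θ = 4.415683 rad.
Destination latitude: φ₂ = arcsin( sin φ₁ cos δ + cos φ₁ sin δ cos θ ) = arcsin(0.563012) = 34.264°.
Then Δλ = atan2(-0.235312, 0.142426) = -1.026515 rad, from sin θ sin δ cos φ₁ over cos δ − sin φ₁ sin φ₂.
Hence λ₂ = 5.625° + -58.815° = -53.190°.

longitude -53.190°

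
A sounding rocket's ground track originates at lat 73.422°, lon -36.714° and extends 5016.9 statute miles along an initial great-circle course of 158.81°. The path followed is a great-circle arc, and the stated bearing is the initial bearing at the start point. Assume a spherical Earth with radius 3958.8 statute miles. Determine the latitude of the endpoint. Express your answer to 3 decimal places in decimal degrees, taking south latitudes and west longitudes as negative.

latitude 1.867°

Angular distance δ = d/R = 5016.9 / 3958.8 = 1.267278 rad.
Start latitude φ₁ = 1.281456 rad; initial bearing θ = 2.771757 rad.
Destination latitude: φ₂ = arcsin( sin φ₁ cos δ + cos φ₁ sin δ cos θ ) = arcsin(0.032587) = 1.867°.
For the longitude increment, Δλ = atan2( sin θ sin δ cos φ₁, cos δ − sin φ₁ sin φ₂ ) = atan2(0.098418, 0.267647) = 20.189°.
Hence λ₂ = -36.714° + 20.189° = -16.525°.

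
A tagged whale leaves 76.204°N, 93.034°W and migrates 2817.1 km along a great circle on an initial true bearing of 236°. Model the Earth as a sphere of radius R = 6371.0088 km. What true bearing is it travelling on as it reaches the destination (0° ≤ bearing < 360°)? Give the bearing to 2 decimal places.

δ = 2817.1/6371.0088 = 0.442175 rad (25.3348°).
With φ₁ = 76.204° = 1.330011 rad and θ = 236° = 4.118977 rad:
Applying the spherical law of cosines for sides, sin φ₂ = sin φ₁ cos δ + cos φ₁ sin δ cos θ = 0.820688, so φ₂ = 55.154°.
Then Δλ = atan2(-0.084596, 0.106811) = -0.669852 rad, from sin θ sin δ cos φ₁ over cos δ − sin φ₁ sin φ₂.
Hence λ₂ = -93.034° + -38.380° = -131.414°.
The forward bearing on arrival equals the back-azimuth from the destination plus 180°.
Back-azimuth from P₂ (55.15°, -131.41°) to P₁ (76.20°, -93.03°), with Δλ' = λ₁ − λ₂ = 38.38°: atan2( sin Δλ' cos φ₁ , cos φ₂ sin φ₁ − sin φ₂ cos φ₁ cos Δλ' ) = 20.24°.
Final bearing = (20.24° + 180°) mod 360° = 200.24°.

final bearing 200.24°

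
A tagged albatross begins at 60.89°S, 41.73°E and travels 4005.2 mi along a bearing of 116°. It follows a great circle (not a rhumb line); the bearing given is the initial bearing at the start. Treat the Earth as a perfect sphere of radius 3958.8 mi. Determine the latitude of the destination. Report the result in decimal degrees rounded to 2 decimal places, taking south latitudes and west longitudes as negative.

latitude -40.11°

Angular distance δ = d/R = 4005.2 / 3958.8 = 1.011721 rad.
With φ₁ = -60.89° = -1.062731 rad and θ = 116° = 2.024582 rad:
Applying the spherical law of cosines for sides, sin φ₂ = sin φ₁ cos δ + cos φ₁ sin δ cos θ = -0.644198, so φ₂ = -40.11°.
Δλ = atan2( sin θ sin δ cos φ₁ , cos δ − sin φ₁ sin φ₂ ) = atan2(0.370679, -0.032425) = 1.658049 rad = 95.00°.
λ₂ = 41.73° + 95.00° = 136.73°.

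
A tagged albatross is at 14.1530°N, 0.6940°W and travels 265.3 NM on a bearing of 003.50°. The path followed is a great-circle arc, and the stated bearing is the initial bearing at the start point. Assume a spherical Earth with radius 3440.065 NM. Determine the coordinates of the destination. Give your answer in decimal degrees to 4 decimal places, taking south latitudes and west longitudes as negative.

δ = 265.3/3440.065 = 0.077121 rad (4.4187°).
With φ₁ = 14.1530° = 0.247016 rad and θ = 3.5° = 0.061087 rad:
Destination latitude: φ₂ = arcsin( sin φ₁ cos δ + cos φ₁ sin δ cos θ ) = arcsin(0.318352) = 18.5633°.
Then Δλ = atan2(0.004561, 0.919187) = 0.004962 rad, from sin θ sin δ cos φ₁ over cos δ − sin φ₁ sin φ₂.
λ₂ = λ₁ + Δλ = -0.4097°.

latitude 18.5633°, longitude -0.4097°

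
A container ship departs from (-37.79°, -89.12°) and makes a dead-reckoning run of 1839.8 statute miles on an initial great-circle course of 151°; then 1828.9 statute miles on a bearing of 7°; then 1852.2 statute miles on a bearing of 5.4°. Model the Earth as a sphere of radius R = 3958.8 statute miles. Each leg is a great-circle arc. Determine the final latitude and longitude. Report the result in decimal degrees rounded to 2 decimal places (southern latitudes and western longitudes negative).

Apply the spherical direct solution leg by leg, carrying full precision between legs.
Leg 1: from (-37.79°, -89.12°), δ = 1839.8/3958.8 = 0.464737 rad, θ = 151° → φ = -59.04°, λ = -64.13°.
Leg 2: from (-59.04°, -64.13°), δ = 1828.9/3958.8 = 0.461983 rad, θ = 7° → φ = -32.69°, λ = -60.43°.
Leg 3: from (-32.69°, -60.43°), δ = 1852.2/3958.8 = 0.467869 rad, θ = 5.4° → φ = -5.98°, λ = -57.99°.

latitude -5.98°, longitude -57.99°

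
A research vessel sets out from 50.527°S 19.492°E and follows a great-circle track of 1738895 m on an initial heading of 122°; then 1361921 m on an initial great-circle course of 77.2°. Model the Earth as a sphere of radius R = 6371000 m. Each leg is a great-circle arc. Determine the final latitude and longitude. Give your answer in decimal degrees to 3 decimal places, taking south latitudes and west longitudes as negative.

latitude -52.116°, longitude 63.667°

Apply the spherical direct solution leg by leg, carrying full precision between legs.
Leg 1: from (-50.527°, 19.492°), δ = 1738895/6371000 = 0.272939 rad, θ = 122° → φ = -56.528°, λ = 43.979°.
Leg 2: from (-56.528°, 43.979°), δ = 1361921/6371000 = 0.213769 rad, θ = 77.2° → φ = -52.116°, λ = 63.667°.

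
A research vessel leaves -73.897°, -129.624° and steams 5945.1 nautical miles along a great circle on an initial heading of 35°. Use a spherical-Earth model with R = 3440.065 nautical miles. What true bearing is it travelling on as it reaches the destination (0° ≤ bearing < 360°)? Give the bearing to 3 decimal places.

Central angle δ = d/R = 1.728194 rad.
With φ₁ = -73.897° = -1.289746 rad and θ = 35° = 0.610865 rad:
Applying the spherical law of cosines for sides, sin φ₂ = sin φ₁ cos δ + cos φ₁ sin δ cos θ = 0.374994, so φ₂ = 22.024°.
Δλ = atan2( sin θ sin δ cos φ₁ , cos δ − sin φ₁ sin φ₂ ) = atan2(0.157123, 0.203532) = 0.657422 rad = 37.668°.
λ₂ = λ₁ + Δλ = -91.956°.
The forward bearing on arrival equals the back-azimuth from the destination plus 180°.
Back-azimuth from P₂ (22.024°, -91.956°) to P₁ (-73.897°, -129.624°), with Δλ' = λ₁ − λ₂ = -37.668°: atan2( sin Δλ' cos φ₁ , cos φ₂ sin φ₁ − sin φ₂ cos φ₁ cos Δλ' ) = 189.882°.
Final bearing = (189.882° + 180°) mod 360° = 9.882°.

final bearing 9.882°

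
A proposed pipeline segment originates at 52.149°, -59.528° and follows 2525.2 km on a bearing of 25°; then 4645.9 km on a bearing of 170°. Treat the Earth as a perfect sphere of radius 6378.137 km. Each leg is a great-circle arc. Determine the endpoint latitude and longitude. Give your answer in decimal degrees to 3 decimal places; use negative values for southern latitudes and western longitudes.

Apply the spherical direct solution leg by leg, carrying full precision between legs.
Leg 1: from (52.149°, -59.528°), δ = 2525.2/6378.137 = 0.395915 rad, θ = 25° → φ = 70.561°, λ = -30.205°.
Leg 2: from (70.561°, -30.205°), δ = 4645.9/6378.137 = 0.728410 rad, θ = 170° → φ = 29.047°, λ = -22.607°.

latitude 29.047°, longitude -22.607°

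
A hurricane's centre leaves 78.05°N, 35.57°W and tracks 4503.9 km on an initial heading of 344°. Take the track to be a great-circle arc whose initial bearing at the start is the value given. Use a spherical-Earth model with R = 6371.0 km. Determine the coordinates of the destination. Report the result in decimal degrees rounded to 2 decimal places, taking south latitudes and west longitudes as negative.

The arc subtends δ = 4503.9/6371 = 0.706938 rad at the centre.
Converting: φ₁ = 1.362229 rad, θ = 6.003933 rad.
Applying the spherical law of cosines for sides, sin φ₂ = sin φ₁ cos δ + cos φ₁ sin δ cos θ = 0.873153, so φ₂ = 60.83°.
Δλ = atan2( sin θ sin δ cos φ₁ , cos δ − sin φ₁ sin φ₂ ) = atan2(-0.037069, -0.093876) = -2.765511 rad = -158.45°.
λ₂ = -35.57° + -158.45° = -194.02°, normalized to (−180°, 180°] → 165.98°.

latitude 60.83°, longitude 165.98°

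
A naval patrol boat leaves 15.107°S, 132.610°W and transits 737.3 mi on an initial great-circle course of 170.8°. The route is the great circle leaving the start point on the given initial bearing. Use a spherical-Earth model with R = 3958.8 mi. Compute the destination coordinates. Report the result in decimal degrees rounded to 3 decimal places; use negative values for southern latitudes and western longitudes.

latitude -25.632°, longitude -130.728°

δ = 737.3/3958.8 = 0.186243 rad (10.6710°).
With φ₁ = -15.107° = -0.263667 rad and θ = 170.8° = 2.981022 rad:
Applying the spherical law of cosines for sides, sin φ₂ = sin φ₁ cos δ + cos φ₁ sin δ cos θ = -0.432585, so φ₂ = -25.632°.
For the longitude increment, Δλ = atan2( sin θ sin δ cos φ₁, cos δ − sin φ₁ sin φ₂ ) = atan2(0.028582, 0.869965) = 1.882°.
λ₂ = -132.610° + 1.882° = -130.728°.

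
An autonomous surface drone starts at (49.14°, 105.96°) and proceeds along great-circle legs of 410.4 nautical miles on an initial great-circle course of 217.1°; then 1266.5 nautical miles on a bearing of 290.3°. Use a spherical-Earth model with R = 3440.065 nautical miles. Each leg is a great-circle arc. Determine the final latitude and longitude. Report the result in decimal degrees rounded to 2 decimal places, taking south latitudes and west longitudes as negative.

Apply the spherical direct solution leg by leg, carrying full precision between legs.
Leg 1: from (49.14°, 105.96°), δ = 410.4/3440.065 = 0.119300 rad, θ = 217.1° → φ = 43.54°, λ = 100.28°.
Leg 2: from (43.54°, 100.28°), δ = 1266.5/3440.065 = 0.368162 rad, θ = 290.3° → φ = 47.15°, λ = 70.52°.

latitude 47.15°, longitude 70.52°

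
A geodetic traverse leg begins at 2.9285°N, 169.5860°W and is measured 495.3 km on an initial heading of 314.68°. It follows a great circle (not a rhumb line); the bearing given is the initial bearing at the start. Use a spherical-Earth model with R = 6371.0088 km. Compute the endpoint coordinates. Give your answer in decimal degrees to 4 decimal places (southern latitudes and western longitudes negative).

Angular distance δ = d/R = 495.3 / 6371.0088 = 0.077743 rad.
Converting: φ₁ = 0.051112 rad, θ = 5.492202 rad.
Applying the spherical law of cosines for sides, sin φ₂ = sin φ₁ cos δ + cos φ₁ sin δ cos θ = 0.105474, so φ₂ = 6.0545°.
Then Δλ = atan2(-0.055151, 0.991591) = -0.055561 rad, from sin θ sin δ cos φ₁ over cos δ − sin φ₁ sin φ₂.
λ₂ = λ₁ + Δλ = -172.7694°.

latitude 6.0545°, longitude -172.7694°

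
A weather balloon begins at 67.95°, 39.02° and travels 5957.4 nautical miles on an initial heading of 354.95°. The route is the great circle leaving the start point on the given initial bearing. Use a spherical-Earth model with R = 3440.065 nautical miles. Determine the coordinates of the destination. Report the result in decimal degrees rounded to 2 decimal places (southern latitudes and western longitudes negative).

latitude 12.74°, longitude -135.87°

Angular distance δ = d/R = 5957.4 / 3440.065 = 1.731770 rad.
Converting: φ₁ = 1.185951 rad, θ = 6.195046 rad.
Destination latitude: φ₂ = arcsin( sin φ₁ cos δ + cos φ₁ sin δ cos θ ) = arcsin(0.220568) = 12.74°.
Δλ = atan2( sin θ sin δ cos φ₁ , cos δ − sin φ₁ sin φ₂ ) = atan2(-0.032619, -0.364714) = -3.052393 rad = -174.89°.
λ₂ = λ₁ + Δλ = -135.87°.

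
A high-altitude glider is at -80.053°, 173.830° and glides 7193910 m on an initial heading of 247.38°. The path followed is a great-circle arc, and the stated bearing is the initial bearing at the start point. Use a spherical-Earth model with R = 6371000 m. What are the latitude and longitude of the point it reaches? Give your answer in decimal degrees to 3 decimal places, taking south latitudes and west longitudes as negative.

δ = 7193910/6371000 = 1.129165 rad (64.6964°).
With φ₁ = -80.053° = -1.397188 rad and θ = 247.38° = 4.317596 rad:
Destination latitude: φ₂ = arcsin( sin φ₁ cos δ + cos φ₁ sin δ cos θ ) = arcsin(-0.481053) = -28.754°.
Then Δλ = atan2(-0.144151, -0.046407) = -1.882253 rad, from sin θ sin δ cos φ₁ over cos δ − sin φ₁ sin φ₂.
λ₂ = 173.830° + -107.845° = 65.985°.

latitude -28.754°, longitude 65.985°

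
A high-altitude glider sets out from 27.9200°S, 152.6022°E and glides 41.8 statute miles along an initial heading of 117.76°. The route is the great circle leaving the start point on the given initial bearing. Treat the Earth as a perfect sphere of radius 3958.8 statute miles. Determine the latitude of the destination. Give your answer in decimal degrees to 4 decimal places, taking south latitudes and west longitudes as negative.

Central angle δ = d/R = 0.010559 rad.
Start latitude φ₁ = -0.487296 rad; initial bearing θ = 2.055300 rad.
Destination latitude: φ₂ = arcsin( sin φ₁ cos δ + cos φ₁ sin δ cos θ ) = arcsin(-0.472558) = -28.2004°.
For the longitude increment, Δλ = atan2( sin θ sin δ cos φ₁, cos δ − sin φ₁ sin φ₂ ) = atan2(0.008256, 0.778675) = 0.6074°.
Hence λ₂ = 152.6022° + 0.6074° = 153.2096°.

latitude -28.2004°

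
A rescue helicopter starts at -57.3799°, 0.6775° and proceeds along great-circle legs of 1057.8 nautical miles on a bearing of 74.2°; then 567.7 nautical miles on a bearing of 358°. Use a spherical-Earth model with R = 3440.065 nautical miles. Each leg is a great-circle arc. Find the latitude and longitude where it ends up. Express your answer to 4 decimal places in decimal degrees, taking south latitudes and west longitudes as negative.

Apply the spherical direct solution leg by leg, carrying full precision between legs.
Leg 1: from (-57.3799°, 0.6775°), δ = 1057.8/3440.065 = 0.307494 rad, θ = 74.2° → φ = -49.3173°, λ = 27.2142°.
Leg 2: from (-49.3173°, 27.2142°), δ = 567.7/3440.065 = 0.165026 rad, θ = 358° → φ = -39.8669°, λ = 26.7862°.

latitude -39.8669°, longitude 26.7862°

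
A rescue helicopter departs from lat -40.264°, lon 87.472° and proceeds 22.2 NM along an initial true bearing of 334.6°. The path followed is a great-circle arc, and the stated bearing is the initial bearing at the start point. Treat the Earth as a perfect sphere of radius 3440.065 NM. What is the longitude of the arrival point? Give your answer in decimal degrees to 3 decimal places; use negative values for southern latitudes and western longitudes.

δ = 22.2/3440.065 = 0.006453 rad (0.3698°).
Converting: φ₁ = -0.702739 rad, θ = 5.839872 rad.
Destination latitude: φ₂ = arcsin( sin φ₁ cos δ + cos φ₁ sin δ cos θ ) = arcsin(-0.641849) = -39.930°.
For the longitude increment, Δλ = atan2( sin θ sin δ cos φ₁, cos δ − sin φ₁ sin φ₂ ) = atan2(-0.002112, 0.585146) = -0.207°.
Hence λ₂ = 87.472° + -0.207° = 87.265°.

longitude 87.265°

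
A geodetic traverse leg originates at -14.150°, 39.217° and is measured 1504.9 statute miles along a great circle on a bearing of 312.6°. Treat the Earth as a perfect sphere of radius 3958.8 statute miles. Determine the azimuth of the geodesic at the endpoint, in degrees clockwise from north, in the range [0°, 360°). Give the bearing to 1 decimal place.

final bearing 314.5°

Angular distance δ = d/R = 1504.9 / 3958.8 = 0.380140 rad.
Start latitude φ₁ = -0.246964 rad; initial bearing θ = 5.455899 rad.
Applying the spherical law of cosines for sides, sin φ₂ = sin φ₁ cos δ + cos φ₁ sin δ cos θ = 0.016525, so φ₂ = 0.947°.
Then Δλ = atan2(-0.264842, 0.932652) = -0.276683 rad, from sin θ sin δ cos φ₁ over cos δ − sin φ₁ sin φ₂.
λ₂ = 39.217° + -15.853° = 23.364°.
The forward bearing on arrival equals the back-azimuth from the destination plus 180°.
Back-azimuth from P₂ (0.9°, 23.4°) to P₁ (-14.2°, 39.2°), with Δλ' = λ₁ − λ₂ = 15.9°: atan2( sin Δλ' cos φ₁ , cos φ₂ sin φ₁ − sin φ₂ cos φ₁ cos Δλ' ) = 134.5°.
Final bearing = (134.5° + 180°) mod 360° = 314.5°.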